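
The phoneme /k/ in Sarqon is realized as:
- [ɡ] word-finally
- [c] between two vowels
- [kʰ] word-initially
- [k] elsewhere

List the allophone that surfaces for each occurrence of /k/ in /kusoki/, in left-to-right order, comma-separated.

[kʰ], [c]

Occurrence 1 (position 1): word-initially → [kʰ].
Occurrence 2 (position 5): between two vowels → [c].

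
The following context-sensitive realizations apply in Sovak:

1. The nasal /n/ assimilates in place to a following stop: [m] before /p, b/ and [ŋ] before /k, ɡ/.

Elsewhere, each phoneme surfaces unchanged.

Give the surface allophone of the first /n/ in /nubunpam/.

[n]

/n/ — word-initial; rule 1 does not apply here → [n].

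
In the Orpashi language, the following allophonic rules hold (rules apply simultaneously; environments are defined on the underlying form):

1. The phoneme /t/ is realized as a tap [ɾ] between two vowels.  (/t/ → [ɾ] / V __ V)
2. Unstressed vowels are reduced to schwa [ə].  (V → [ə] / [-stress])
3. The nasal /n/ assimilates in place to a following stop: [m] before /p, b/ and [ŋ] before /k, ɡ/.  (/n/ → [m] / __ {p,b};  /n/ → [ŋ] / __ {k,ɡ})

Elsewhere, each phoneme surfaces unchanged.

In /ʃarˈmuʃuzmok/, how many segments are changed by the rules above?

3

Segments that undergo a rule: /a/ → [ə] (rule 2); /u/ → [ə] (rule 2); /o/ → [ə] (rule 2).
All other segments surface unchanged.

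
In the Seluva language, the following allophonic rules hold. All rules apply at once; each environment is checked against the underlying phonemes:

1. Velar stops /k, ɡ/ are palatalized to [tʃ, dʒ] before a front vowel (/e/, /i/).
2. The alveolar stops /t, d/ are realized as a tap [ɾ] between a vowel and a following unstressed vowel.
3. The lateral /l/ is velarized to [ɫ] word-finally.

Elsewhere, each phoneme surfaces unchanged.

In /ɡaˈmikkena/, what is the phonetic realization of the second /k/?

/k/ meets the environment for rule 1 (before a front vowel) → [tʃ].

[tʃ]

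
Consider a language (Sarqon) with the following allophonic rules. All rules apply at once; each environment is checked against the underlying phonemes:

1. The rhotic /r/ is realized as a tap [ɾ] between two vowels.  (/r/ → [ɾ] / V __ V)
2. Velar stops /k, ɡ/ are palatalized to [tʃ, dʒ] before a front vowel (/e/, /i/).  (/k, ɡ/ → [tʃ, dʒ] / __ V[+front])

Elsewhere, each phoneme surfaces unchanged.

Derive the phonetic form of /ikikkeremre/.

/i/ (word-initial): no rule targets it → [i].
/k/ (between /i/ and /i/): before a front vowel, so rule 2 applies → [tʃ].
/i/ (between /k/ and /k/) is unaffected → [i].
/k/ (between /i/ and /k/) fails the environment for rule 2, so it stays [k].
/k/ — between /k/ and /e/, before a front vowel — surfaces as [tʃ] (rule 2).
/e/ (between /k/ and /r/) is unaffected → [e].
/r/ (between /e/ and /e/): between two vowels, so rule 1 applies → [ɾ].
/e/ stays [e].
/m/ (between /e/ and /r/): no rule targets it → [m].
/r/ (between /m/ and /e/) is in the target of rule 1 but the environment (between two vowels) is not met → [r].
/e/ (word-final) is unaffected → [e].

[itʃiktʃeɾemre]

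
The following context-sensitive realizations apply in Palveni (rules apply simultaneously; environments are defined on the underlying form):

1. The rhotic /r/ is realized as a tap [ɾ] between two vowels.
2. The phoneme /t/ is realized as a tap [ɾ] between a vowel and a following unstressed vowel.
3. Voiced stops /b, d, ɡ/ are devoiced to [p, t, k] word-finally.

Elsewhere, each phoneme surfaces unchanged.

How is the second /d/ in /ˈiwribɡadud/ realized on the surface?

[t]

/d/ (word-final) occurs word-finally → [t] by rule 3.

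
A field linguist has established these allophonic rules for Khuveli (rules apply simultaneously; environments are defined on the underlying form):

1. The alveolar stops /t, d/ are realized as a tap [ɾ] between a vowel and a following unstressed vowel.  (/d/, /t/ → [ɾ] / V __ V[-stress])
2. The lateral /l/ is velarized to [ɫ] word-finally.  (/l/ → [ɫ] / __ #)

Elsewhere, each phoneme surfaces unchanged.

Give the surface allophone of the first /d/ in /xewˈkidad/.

/d/ meets the environment for rule 1 (between a vowel and a following unstressed vowel) → [ɾ].

[ɾ]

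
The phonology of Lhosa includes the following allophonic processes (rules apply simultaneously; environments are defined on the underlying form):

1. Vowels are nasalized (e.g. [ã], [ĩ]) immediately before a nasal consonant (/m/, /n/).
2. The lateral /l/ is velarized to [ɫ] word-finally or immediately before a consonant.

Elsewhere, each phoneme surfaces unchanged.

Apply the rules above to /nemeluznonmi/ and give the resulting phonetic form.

/n/ — not in any rule's target class → [n].
/e/ meets the environment for rule 1 (before a nasal consonant) → [ẽ].
/m/ stays [m].
/e/ (between /m/ and /l/) fails the environment for rule 1, so it stays [e].
/l/ (between /e/ and /u/): rule 2 targets it, but not word-finally or immediately before a consonant → unchanged [l].
/u/ (between /l/ and /z/): rule 1 targets it, but not before a nasal consonant → unchanged [u].
/z/ (between /u/ and /n/): no rule targets it → [z].
/n/ (between /z/ and /o/): no rule targets it → [n].
Rule 1 applies to /o/ (between /n/ and /n/: before a nasal consonant) → [õ].
/n/ (between /o/ and /m/): no rule targets it → [n].
/m/ — not in any rule's target class → [m].
/i/ — word-final; rule 1 does not apply here → [i].

[nẽmeluznõnmi]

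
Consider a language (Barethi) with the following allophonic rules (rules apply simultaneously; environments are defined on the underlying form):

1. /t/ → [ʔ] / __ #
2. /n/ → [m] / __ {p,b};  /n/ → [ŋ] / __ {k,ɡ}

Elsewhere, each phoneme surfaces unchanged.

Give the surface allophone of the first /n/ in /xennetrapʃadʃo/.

[n]

/n/ (between /e/ and /n/): rule 2 targets it, but not before a labial or velar stop → unchanged [n].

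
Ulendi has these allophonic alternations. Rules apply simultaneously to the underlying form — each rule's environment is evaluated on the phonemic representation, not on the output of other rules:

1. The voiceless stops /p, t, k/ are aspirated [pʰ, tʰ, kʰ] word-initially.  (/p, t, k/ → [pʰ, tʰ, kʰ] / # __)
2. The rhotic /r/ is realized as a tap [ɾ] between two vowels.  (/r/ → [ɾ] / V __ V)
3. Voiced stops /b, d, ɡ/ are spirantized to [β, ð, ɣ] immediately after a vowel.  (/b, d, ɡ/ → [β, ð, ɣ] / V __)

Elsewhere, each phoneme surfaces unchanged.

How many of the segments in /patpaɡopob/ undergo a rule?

3

Segments that undergo a rule: /p/ → [pʰ] (rule 1); /ɡ/ → [ɣ] (rule 3); /b/ → [β] (rule 3).
All other segments surface unchanged.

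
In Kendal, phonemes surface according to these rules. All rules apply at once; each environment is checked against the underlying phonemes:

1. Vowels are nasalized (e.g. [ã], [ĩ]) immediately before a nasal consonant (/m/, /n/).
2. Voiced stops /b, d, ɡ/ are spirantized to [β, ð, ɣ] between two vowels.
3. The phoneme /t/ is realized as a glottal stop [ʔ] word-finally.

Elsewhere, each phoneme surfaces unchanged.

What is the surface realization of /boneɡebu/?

[bõneɣeβu]

/b/ (word-initial) fails the environment for rule 2, so it stays [b].
/o/ (between /b/ and /n/) occurs before a nasal consonant → [õ] by rule 1.
/n/ — not in any rule's target class → [n].
/e/ (between /n/ and /ɡ/): rule 1 targets it, but not before a nasal consonant → unchanged [e].
/ɡ/ (between /e/ and /e/): between two vowels, so rule 2 applies → [ɣ].
/e/ (between /ɡ/ and /b/) fails the environment for rule 1, so it stays [e].
/b/ — between /e/ and /u/, between two vowels — surfaces as [β] (rule 2).
/u/ (word-final): rule 1 targets it, but not before a nasal consonant → unchanged [u].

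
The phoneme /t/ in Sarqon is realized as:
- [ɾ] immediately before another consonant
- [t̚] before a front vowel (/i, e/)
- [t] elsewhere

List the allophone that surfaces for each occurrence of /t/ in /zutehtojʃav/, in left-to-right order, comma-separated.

[t̚], [t]

Occurrence 1 (position 3): before a front vowel (/i, e/) → [t̚].
Occurrence 2 (position 6): no conditioning environment matches → elsewhere allophone [t].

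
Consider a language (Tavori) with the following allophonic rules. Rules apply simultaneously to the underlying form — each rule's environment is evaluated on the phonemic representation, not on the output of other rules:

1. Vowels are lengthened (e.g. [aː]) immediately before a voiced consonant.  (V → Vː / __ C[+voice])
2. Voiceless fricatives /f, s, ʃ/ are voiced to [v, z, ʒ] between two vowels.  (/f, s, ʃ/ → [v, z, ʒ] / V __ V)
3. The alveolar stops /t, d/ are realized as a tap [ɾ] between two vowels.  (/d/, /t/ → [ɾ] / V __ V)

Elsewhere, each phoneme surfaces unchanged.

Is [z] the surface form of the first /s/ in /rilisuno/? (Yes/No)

Rule 2 applies to /s/ (between /i/ and /u/: between two vowels) → [z].
The actual realization is [z], which matches [z].

Yes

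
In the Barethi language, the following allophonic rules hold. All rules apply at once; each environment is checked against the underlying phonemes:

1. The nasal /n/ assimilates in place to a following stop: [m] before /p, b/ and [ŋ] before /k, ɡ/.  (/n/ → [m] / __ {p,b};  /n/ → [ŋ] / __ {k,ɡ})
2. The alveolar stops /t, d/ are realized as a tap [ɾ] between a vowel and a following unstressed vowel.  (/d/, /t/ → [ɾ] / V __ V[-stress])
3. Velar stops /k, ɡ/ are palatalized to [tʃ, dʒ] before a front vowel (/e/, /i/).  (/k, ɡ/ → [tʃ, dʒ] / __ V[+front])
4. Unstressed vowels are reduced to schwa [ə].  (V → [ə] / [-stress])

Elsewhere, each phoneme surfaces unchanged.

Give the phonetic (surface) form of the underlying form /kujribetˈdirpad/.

/k/ (word-initial) fails the environment for rule 3, so it stays [k].
/u/ (between /k/ and /j/) occurs in an unstressed syllable → [ə] by rule 4.
Rule 4 applies to /i/ (between /r/ and /b/: in an unstressed syllable) → [ə].
/e/ (between /b/ and /t/): in an unstressed syllable, so rule 4 applies → [ə].
/t/ (between /e/ and /d/): rule 2 targets it, but not between a vowel and a following unstressed vowel → unchanged [t].
/d/ (between /t/ and /i/): rule 2 targets it, but not between a vowel and a following unstressed vowel → unchanged [d].
/i/ (between /d/ and /r/) fails the environment for rule 4, so it stays [i].
/a/ — between /p/ and /d/, in an unstressed syllable — surfaces as [ə] (rule 4).
/d/ (word-final) is in the target of rule 2 but the environment (between a vowel and a following unstressed vowel) is not met → [d].

[kəjrəbətˈdirpəd]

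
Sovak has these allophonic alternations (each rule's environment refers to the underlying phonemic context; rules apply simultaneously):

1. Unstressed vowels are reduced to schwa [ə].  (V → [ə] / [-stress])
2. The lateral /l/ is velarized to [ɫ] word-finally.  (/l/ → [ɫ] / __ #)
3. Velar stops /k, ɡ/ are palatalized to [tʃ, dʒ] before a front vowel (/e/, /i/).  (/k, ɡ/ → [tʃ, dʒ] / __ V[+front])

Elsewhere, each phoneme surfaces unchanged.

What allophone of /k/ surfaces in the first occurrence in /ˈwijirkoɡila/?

[k]

/k/ (between /r/ and /o/) fails the environment for rule 3, so it stays [k].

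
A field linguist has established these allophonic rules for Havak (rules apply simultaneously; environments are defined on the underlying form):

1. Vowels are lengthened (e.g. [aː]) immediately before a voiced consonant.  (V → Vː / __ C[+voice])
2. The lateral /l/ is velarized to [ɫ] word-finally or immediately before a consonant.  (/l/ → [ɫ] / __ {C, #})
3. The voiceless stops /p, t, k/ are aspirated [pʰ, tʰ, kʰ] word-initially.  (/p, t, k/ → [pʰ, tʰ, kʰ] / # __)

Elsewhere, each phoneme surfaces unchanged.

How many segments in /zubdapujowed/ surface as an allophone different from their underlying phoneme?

4

Segments that undergo a rule: /u/ → [uː] (rule 1); /u/ → [uː] (rule 1); /o/ → [oː] (rule 1); /e/ → [eː] (rule 1).
All other segments surface unchanged.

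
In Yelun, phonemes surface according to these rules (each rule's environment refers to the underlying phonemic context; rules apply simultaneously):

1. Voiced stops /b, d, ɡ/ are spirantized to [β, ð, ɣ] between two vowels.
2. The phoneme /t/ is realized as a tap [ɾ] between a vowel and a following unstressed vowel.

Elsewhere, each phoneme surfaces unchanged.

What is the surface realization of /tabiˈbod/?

[taβiˈβod]

/t/ — word-initial; rule 2 does not apply here → [t].
/a/ (between /t/ and /b/) is unaffected → [a].
Rule 1 applies to /b/ (between /a/ and /i/: between two vowels) → [β].
/i/ — not in any rule's target class → [i].
/b/ (between /i/ and /o/): between two vowels, so rule 1 applies → [β].
/o/ (between /b/ and /d/) is unaffected → [o].
/d/ (word-final) fails the environment for rule 1, so it stays [d].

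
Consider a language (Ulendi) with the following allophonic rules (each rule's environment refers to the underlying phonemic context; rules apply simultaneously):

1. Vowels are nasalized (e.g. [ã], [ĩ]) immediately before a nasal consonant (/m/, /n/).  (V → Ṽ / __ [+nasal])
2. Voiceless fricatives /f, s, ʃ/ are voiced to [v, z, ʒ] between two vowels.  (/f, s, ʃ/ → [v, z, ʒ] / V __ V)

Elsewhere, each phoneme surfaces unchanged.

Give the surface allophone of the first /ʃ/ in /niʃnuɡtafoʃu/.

/ʃ/ (between /i/ and /n/) is in the target of rule 2 but the environment (between two vowels) is not met → [ʃ].

[ʃ]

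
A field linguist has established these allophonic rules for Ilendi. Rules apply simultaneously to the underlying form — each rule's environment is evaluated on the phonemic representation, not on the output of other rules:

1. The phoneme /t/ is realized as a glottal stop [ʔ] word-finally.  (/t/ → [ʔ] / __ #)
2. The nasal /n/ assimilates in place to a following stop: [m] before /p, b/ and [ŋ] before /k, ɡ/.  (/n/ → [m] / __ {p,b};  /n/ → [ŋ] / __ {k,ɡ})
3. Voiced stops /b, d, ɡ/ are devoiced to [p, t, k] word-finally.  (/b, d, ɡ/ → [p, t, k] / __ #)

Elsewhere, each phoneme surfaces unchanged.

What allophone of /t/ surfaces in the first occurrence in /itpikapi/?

/t/ (between /i/ and /p/): rule 1 targets it, but not word-finally → unchanged [t].

[t]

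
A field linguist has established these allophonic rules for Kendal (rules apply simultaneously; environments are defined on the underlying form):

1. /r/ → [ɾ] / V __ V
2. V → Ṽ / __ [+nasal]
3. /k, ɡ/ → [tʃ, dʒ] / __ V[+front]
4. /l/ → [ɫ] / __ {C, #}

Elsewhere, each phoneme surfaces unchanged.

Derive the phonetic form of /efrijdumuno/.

[efrijdũmũno]

/e/ — word-initial; rule 2 does not apply here → [e].
/f/ (between /e/ and /r/) is unaffected → [f].
/r/ — between /f/ and /i/; rule 1 does not apply here → [r].
/i/ (between /r/ and /j/) fails the environment for rule 2, so it stays [i].
/j/ — not in any rule's target class → [j].
/d/ (between /j/ and /u/) is unaffected → [d].
/u/ (between /d/ and /m/): before a nasal consonant, so rule 2 applies → [ũ].
/m/ (between /u/ and /u/): no rule targets it → [m].
/u/ — between /m/ and /n/, before a nasal consonant — surfaces as [ũ] (rule 2).
/n/ (between /u/ and /o/): no rule targets it → [n].
/o/ — word-final; rule 2 does not apply here → [o].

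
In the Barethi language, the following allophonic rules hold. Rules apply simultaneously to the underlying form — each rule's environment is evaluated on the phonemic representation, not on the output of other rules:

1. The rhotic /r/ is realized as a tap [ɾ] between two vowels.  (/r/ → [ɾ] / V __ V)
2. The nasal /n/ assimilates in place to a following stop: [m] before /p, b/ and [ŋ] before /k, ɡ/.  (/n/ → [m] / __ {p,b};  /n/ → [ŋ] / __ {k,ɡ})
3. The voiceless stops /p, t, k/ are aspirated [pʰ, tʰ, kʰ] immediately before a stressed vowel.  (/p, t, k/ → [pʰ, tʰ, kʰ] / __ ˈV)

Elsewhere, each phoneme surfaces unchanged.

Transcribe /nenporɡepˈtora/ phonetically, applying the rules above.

[nemporɡepˈtʰoɾa]

/n/ (word-initial) is in the target of rule 2 but the environment (before a labial or velar stop) is not met → [n].
/e/ (between /n/ and /n/): no rule targets it → [e].
/n/ (between /e/ and /p/) occurs before a labial or velar stop → [m] by rule 2.
/p/ (between /n/ and /o/) is in the target of rule 3 but the environment (immediately before a stressed vowel) is not met → [p].
/o/ — not in any rule's target class → [o].
/r/ (between /o/ and /ɡ/) fails the environment for rule 1, so it stays [r].
/ɡ/ stays [ɡ].
/e/ (between /ɡ/ and /p/) is unaffected → [e].
/p/ — between /e/ and /t/; rule 3 does not apply here → [p].
Rule 3 applies to /t/ (between /p/ and /o/: immediately before a stressed vowel) → [tʰ].
/o/ (between /t/ and /r/) is unaffected → [o].
/r/ meets the environment for rule 1 (between two vowels) → [ɾ].
/a/ stays [a].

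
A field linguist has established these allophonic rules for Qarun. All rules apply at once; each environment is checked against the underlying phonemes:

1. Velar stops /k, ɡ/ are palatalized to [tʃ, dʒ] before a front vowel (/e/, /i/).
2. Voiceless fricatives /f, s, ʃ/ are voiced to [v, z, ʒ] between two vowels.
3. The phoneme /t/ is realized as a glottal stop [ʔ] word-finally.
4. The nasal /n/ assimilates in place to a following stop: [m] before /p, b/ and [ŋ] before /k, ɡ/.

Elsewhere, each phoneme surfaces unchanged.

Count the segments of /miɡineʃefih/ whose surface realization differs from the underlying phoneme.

Segments that undergo a rule: /ɡ/ → [dʒ] (rule 1); /ʃ/ → [ʒ] (rule 2); /f/ → [v] (rule 2).
All other segments surface unchanged.

3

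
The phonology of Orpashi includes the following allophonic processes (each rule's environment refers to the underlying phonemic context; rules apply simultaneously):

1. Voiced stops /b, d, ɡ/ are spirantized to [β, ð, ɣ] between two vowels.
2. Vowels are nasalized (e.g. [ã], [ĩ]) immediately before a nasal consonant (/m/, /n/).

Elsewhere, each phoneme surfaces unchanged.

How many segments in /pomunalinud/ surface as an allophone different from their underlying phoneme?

3

Segments that undergo a rule: /o/ → [õ] (rule 2); /u/ → [ũ] (rule 2); /i/ → [ĩ] (rule 2).
All other segments surface unchanged.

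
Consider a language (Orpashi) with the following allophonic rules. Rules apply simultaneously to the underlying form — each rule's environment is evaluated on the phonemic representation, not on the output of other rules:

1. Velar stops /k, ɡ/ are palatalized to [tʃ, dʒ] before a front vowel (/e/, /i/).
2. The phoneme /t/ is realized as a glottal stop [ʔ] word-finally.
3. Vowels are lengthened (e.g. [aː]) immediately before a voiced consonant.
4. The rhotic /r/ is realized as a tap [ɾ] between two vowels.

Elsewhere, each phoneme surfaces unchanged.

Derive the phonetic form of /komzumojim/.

[koːmzuːmoːjiːm]

/k/ (word-initial) fails the environment for rule 1, so it stays [k].
/o/ (between /k/ and /m/): before a voiced consonant, so rule 3 applies → [oː].
/m/ (between /o/ and /z/): no rule targets it → [m].
/z/ — not in any rule's target class → [z].
/u/ (between /z/ and /m/): before a voiced consonant, so rule 3 applies → [uː].
/m/ stays [m].
/o/ meets the environment for rule 3 (before a voiced consonant) → [oː].
/j/ — not in any rule's target class → [j].
/i/ meets the environment for rule 3 (before a voiced consonant) → [iː].
/m/ stays [m].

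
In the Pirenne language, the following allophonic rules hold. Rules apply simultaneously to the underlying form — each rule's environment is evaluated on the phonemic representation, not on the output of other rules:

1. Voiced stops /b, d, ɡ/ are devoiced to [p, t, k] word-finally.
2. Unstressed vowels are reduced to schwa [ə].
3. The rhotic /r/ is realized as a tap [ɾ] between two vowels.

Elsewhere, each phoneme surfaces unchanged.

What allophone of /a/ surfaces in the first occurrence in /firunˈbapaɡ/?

[a]

/a/ (between /b/ and /p/) is in the target of rule 2 but the environment (in an unstressed syllable) is not met → [a].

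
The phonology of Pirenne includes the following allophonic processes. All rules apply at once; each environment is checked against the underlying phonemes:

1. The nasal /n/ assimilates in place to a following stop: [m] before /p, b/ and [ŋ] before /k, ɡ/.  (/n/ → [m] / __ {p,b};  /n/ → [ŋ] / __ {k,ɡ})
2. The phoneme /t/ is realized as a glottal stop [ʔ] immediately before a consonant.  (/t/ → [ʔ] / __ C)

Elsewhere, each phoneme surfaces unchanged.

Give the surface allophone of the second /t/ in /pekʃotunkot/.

[t]

/t/ (word-final) fails the environment for rule 2, so it stays [t].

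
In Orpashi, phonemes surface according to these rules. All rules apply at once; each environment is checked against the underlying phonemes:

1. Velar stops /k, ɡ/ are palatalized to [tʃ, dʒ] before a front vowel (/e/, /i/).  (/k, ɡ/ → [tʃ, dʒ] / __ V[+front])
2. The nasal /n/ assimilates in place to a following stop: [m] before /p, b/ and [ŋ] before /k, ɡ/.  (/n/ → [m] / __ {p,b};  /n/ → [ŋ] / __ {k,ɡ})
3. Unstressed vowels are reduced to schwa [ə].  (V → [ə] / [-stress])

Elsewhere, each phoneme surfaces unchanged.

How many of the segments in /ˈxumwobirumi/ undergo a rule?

Segments that undergo a rule: /o/ → [ə] (rule 3); /i/ → [ə] (rule 3); /u/ → [ə] (rule 3); /i/ → [ə] (rule 3).
All other segments surface unchanged.

4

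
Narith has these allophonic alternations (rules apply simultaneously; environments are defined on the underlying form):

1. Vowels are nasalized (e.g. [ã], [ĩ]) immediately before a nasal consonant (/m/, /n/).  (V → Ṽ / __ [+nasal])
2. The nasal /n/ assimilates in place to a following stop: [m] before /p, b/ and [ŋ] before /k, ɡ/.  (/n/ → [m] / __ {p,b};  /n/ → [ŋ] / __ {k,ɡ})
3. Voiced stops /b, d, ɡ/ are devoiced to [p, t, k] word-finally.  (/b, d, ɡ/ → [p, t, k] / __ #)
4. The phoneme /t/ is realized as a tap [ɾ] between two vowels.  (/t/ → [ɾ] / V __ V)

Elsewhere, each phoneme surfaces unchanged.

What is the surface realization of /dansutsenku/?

/d/ (word-initial) fails the environment for rule 3, so it stays [d].
/a/ (between /d/ and /n/) occurs before a nasal consonant → [ã] by rule 1.
/n/ — between /a/ and /s/; rule 2 does not apply here → [n].
/s/ (between /n/ and /u/) is unaffected → [s].
/u/ (between /s/ and /t/): rule 1 targets it, but not before a nasal consonant → unchanged [u].
/t/ (between /u/ and /s/) is in the target of rule 4 but the environment (between two vowels) is not met → [t].
/s/ (between /t/ and /e/): no rule targets it → [s].
/e/ — between /s/ and /n/, before a nasal consonant — surfaces as [ẽ] (rule 1).
/n/ (between /e/ and /k/) occurs before a labial or velar stop → [ŋ] by rule 2.
/k/ stays [k].
/u/ (word-final): rule 1 targets it, but not before a nasal consonant → unchanged [u].

[dãnsutsẽŋku]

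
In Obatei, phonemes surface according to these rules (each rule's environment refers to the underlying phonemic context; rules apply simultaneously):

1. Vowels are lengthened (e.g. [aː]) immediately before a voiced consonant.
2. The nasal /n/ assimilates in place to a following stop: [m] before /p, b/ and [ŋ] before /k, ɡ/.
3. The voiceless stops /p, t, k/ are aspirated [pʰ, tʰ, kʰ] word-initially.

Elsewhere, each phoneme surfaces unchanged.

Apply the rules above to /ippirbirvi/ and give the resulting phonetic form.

/i/ (word-initial): rule 1 targets it, but not before a voiced consonant → unchanged [i].
/p/ (between /i/ and /p/) fails the environment for rule 3, so it stays [p].
/p/ (between /p/ and /i/) is in the target of rule 3 but the environment (word-initially) is not met → [p].
Rule 1 applies to /i/ (between /p/ and /r/: before a voiced consonant) → [iː].
/r/ (between /i/ and /b/): no rule targets it → [r].
/b/ (between /r/ and /i/): no rule targets it → [b].
/i/ (between /b/ and /r/) occurs before a voiced consonant → [iː] by rule 1.
/r/ (between /i/ and /v/): no rule targets it → [r].
/v/ (between /r/ and /i/) is unaffected → [v].
/i/ (word-final) is in the target of rule 1 but the environment (before a voiced consonant) is not met → [i].

[ippiːrbiːrvi]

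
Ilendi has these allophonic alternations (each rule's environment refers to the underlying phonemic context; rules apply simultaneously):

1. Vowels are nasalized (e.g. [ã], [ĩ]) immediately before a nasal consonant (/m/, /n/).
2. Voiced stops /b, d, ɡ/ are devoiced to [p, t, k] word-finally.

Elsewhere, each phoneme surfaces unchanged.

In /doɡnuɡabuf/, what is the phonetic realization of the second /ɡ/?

/ɡ/ (between /u/ and /a/) fails the environment for rule 2, so it stays [ɡ].

[ɡ]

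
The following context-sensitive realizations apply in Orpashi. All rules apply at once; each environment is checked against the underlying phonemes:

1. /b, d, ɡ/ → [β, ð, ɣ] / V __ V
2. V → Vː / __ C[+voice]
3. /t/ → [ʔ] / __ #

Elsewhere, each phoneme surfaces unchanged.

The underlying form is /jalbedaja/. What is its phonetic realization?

/j/ (word-initial): no rule targets it → [j].
/a/ (between /j/ and /l/) occurs before a voiced consonant → [aː] by rule 2.
/l/ stays [l].
/b/ — between /l/ and /e/; rule 1 does not apply here → [b].
/e/ meets the environment for rule 2 (before a voiced consonant) → [eː].
/d/ (between /e/ and /a/) occurs between two vowels → [ð] by rule 1.
/a/ (between /d/ and /j/): before a voiced consonant, so rule 2 applies → [aː].
/j/ stays [j].
/a/ (word-final) is in the target of rule 2 but the environment (before a voiced consonant) is not met → [a].

[jaːlbeːðaːja]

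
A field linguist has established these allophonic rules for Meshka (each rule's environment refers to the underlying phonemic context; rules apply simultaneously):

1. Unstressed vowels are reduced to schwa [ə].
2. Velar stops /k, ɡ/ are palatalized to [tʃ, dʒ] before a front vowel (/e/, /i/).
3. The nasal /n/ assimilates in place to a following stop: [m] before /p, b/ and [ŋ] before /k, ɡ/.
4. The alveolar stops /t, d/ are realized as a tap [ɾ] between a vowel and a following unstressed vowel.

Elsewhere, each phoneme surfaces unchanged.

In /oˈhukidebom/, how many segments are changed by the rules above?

Segments that undergo a rule: /o/ → [ə] (rule 1); /k/ → [tʃ] (rule 2); /i/ → [ə] (rule 1); /d/ → [ɾ] (rule 4); /e/ → [ə] (rule 1); /o/ → [ə] (rule 1).
All other segments surface unchanged.

6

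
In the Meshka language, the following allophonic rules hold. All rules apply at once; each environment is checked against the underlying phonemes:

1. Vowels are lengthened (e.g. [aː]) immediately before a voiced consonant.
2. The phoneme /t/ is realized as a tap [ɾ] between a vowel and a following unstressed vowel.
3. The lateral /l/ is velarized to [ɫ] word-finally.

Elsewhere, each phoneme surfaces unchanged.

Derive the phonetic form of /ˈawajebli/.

/a/ (word-initial) occurs before a voiced consonant → [aː] by rule 1.
/w/ stays [w].
/a/ — between /w/ and /j/, before a voiced consonant — surfaces as [aː] (rule 1).
/j/ (between /a/ and /e/): no rule targets it → [j].
/e/ meets the environment for rule 1 (before a voiced consonant) → [eː].
/b/ stays [b].
/l/ (between /b/ and /i/): rule 3 targets it, but not word-finally → unchanged [l].
/i/ (word-final) is in the target of rule 1 but the environment (before a voiced consonant) is not met → [i].

[ˈaːwaːjeːbli]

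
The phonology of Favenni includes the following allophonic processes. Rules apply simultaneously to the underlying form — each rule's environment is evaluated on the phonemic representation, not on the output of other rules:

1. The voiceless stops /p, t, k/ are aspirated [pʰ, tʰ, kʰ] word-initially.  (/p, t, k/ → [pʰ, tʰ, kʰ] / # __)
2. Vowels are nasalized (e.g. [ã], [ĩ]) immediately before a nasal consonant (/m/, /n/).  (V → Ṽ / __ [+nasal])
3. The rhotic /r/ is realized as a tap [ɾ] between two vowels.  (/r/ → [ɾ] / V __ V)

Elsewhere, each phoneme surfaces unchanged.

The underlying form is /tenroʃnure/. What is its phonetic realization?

[tʰẽnroʃnuɾe]

Rule 1 applies to /t/ (word-initial: word-initially) → [tʰ].
/e/ (between /t/ and /n/) occurs before a nasal consonant → [ẽ] by rule 2.
/n/ stays [n].
/r/ (between /n/ and /o/) fails the environment for rule 3, so it stays [r].
/o/ (between /r/ and /ʃ/) is in the target of rule 2 but the environment (before a nasal consonant) is not met → [o].
/ʃ/ (between /o/ and /n/): no rule targets it → [ʃ].
/n/ (between /ʃ/ and /u/) is unaffected → [n].
/u/ (between /n/ and /r/) is in the target of rule 2 but the environment (before a nasal consonant) is not met → [u].
/r/ (between /u/ and /e/) occurs between two vowels → [ɾ] by rule 3.
/e/ (word-final) fails the environment for rule 2, so it stays [e].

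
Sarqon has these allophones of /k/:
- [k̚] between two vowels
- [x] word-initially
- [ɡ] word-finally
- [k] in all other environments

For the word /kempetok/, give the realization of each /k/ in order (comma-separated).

Occurrence 1 (position 1): word-initially → [x].
Occurrence 2 (position 8): word-finally → [ɡ].

[x], [ɡ]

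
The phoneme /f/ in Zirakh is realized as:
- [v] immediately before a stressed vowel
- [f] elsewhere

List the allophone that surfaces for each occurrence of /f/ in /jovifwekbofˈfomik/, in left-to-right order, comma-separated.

[f], [f], [v]

Occurrence 1 (position 5): no conditioning environment matches → elsewhere allophone [f].
Occurrence 2 (position 11): no conditioning environment matches → elsewhere allophone [f].
Occurrence 3 (position 12): immediately before a stressed vowel → [v].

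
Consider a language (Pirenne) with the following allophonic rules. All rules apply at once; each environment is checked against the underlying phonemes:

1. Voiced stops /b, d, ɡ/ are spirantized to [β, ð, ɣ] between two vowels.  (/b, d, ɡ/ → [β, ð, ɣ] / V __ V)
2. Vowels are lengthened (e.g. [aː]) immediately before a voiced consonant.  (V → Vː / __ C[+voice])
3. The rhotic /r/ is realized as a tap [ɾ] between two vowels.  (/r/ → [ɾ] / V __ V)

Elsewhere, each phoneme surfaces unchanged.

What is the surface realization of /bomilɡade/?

/b/ (word-initial) fails the environment for rule 1, so it stays [b].
/o/ — between /b/ and /m/, before a voiced consonant — surfaces as [oː] (rule 2).
/m/ (between /o/ and /i/): no rule targets it → [m].
Rule 2 applies to /i/ (between /m/ and /l/: before a voiced consonant) → [iː].
/l/ (between /i/ and /ɡ/): no rule targets it → [l].
/ɡ/ (between /l/ and /a/) is in the target of rule 1 but the environment (between two vowels) is not met → [ɡ].
/a/ (between /ɡ/ and /d/) occurs before a voiced consonant → [aː] by rule 2.
/d/ (between /a/ and /e/) occurs between two vowels → [ð] by rule 1.
/e/ (word-final): rule 2 targets it, but not before a voiced consonant → unchanged [e].

[boːmiːlɡaːðe]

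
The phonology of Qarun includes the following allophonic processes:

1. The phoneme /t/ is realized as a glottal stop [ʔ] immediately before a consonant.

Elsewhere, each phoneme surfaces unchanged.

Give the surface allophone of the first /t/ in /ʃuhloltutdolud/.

/t/ (between /l/ and /u/) is in the target of rule 1 but the environment (immediately before a consonant) is not met → [t].

[t]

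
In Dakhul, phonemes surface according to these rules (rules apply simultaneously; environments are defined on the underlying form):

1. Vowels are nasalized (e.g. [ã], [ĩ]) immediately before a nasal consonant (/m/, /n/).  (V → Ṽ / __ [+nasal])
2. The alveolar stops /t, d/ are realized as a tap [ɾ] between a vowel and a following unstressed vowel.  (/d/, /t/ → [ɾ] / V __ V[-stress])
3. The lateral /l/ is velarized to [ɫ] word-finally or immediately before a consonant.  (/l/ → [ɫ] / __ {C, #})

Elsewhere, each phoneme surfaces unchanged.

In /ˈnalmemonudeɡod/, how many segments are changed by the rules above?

4

Segments that undergo a rule: /l/ → [ɫ] (rule 3); /e/ → [ẽ] (rule 1); /o/ → [õ] (rule 1); /d/ → [ɾ] (rule 2).
All other segments surface unchanged.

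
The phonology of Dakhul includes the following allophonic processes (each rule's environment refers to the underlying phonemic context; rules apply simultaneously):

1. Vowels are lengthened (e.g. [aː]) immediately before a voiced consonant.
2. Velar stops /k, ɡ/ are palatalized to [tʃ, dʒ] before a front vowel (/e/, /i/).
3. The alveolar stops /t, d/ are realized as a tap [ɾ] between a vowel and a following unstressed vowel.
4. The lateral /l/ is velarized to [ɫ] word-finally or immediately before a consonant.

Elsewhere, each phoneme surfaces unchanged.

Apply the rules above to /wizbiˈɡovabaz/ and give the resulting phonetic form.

[wiːzbiːˈɡoːvaːbaːz]

/w/ (word-initial): no rule targets it → [w].
Rule 1 applies to /i/ (between /w/ and /z/: before a voiced consonant) → [iː].
/z/ stays [z].
/b/ (between /z/ and /i/): no rule targets it → [b].
/i/ — between /b/ and /ɡ/, before a voiced consonant — surfaces as [iː] (rule 1).
/ɡ/ (between /i/ and /o/) fails the environment for rule 2, so it stays [ɡ].
/o/ meets the environment for rule 1 (before a voiced consonant) → [oː].
/v/ (between /o/ and /a/) is unaffected → [v].
/a/ meets the environment for rule 1 (before a voiced consonant) → [aː].
/b/ (between /a/ and /a/) is unaffected → [b].
Rule 1 applies to /a/ (between /b/ and /z/: before a voiced consonant) → [aː].
/z/ — not in any rule's target class → [z].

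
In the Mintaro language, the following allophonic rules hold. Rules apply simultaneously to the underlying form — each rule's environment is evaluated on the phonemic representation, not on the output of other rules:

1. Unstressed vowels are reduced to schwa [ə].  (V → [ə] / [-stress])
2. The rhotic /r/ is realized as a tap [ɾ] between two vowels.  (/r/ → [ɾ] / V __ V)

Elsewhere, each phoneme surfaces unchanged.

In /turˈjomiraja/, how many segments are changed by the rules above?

5

Segments that undergo a rule: /u/ → [ə] (rule 1); /i/ → [ə] (rule 1); /r/ → [ɾ] (rule 2); /a/ → [ə] (rule 1); /a/ → [ə] (rule 1).
All other segments surface unchanged.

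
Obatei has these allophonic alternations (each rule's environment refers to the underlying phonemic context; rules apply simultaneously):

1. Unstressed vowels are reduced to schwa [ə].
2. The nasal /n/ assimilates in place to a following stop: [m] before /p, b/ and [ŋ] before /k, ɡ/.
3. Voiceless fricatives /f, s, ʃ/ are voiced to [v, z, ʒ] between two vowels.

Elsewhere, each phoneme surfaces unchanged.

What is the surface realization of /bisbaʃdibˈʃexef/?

[bəsbəʃdəbˈʃexəf]

/b/ (word-initial): no rule targets it → [b].
/i/ (between /b/ and /s/) occurs in an unstressed syllable → [ə] by rule 1.
/s/ (between /i/ and /b/) fails the environment for rule 3, so it stays [s].
/b/ — not in any rule's target class → [b].
/a/ — between /b/ and /ʃ/, in an unstressed syllable — surfaces as [ə] (rule 1).
/ʃ/ (between /a/ and /d/) is in the target of rule 3 but the environment (between two vowels) is not met → [ʃ].
/d/ (between /ʃ/ and /i/): no rule targets it → [d].
/i/ (between /d/ and /b/) occurs in an unstressed syllable → [ə] by rule 1.
/b/ (between /i/ and /ʃ/) is unaffected → [b].
/ʃ/ (between /b/ and /e/) fails the environment for rule 3, so it stays [ʃ].
/e/ (between /ʃ/ and /x/): rule 1 targets it, but not in an unstressed syllable → unchanged [e].
/x/ stays [x].
Rule 1 applies to /e/ (between /x/ and /f/: in an unstressed syllable) → [ə].
/f/ (word-final) is in the target of rule 3 but the environment (between two vowels) is not met → [f].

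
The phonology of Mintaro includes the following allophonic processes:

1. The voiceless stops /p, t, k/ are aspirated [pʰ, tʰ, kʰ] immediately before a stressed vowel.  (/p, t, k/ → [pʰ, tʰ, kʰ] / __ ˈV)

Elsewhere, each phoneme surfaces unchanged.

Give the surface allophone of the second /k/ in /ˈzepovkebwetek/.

/k/ (word-final): rule 1 targets it, but not immediately before a stressed vowel → unchanged [k].

[k]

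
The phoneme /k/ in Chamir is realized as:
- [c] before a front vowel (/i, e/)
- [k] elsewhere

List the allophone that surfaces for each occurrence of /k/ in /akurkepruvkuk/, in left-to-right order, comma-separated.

Occurrence 1 (position 2): no conditioning environment matches → elsewhere allophone [k].
Occurrence 2 (position 5): before a front vowel → [c].
Occurrence 3 (position 11): no conditioning environment matches → elsewhere allophone [k].
Occurrence 4 (position 13): no conditioning environment matches → elsewhere allophone [k].

[k], [c], [k], [k]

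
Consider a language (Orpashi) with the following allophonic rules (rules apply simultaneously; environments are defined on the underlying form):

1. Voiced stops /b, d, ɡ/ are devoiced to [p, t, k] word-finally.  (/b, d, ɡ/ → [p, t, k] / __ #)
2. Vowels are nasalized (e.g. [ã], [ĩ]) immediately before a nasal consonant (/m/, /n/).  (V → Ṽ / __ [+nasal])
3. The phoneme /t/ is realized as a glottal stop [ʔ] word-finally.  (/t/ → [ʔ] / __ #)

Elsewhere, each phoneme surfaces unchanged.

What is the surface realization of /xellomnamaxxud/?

[xellõmnãmaxxut]

/x/ (word-initial) is unaffected → [x].
/e/ — between /x/ and /l/; rule 2 does not apply here → [e].
/l/ stays [l].
/l/ (between /l/ and /o/): no rule targets it → [l].
Rule 2 applies to /o/ (between /l/ and /m/: before a nasal consonant) → [õ].
/m/ — not in any rule's target class → [m].
/n/ (between /m/ and /a/) is unaffected → [n].
/a/ (between /n/ and /m/) occurs before a nasal consonant → [ã] by rule 2.
/m/ — not in any rule's target class → [m].
/a/ — between /m/ and /x/; rule 2 does not apply here → [a].
/x/ — not in any rule's target class → [x].
/x/ stays [x].
/u/ — between /x/ and /d/; rule 2 does not apply here → [u].
/d/ meets the environment for rule 1 (word-finally) → [t].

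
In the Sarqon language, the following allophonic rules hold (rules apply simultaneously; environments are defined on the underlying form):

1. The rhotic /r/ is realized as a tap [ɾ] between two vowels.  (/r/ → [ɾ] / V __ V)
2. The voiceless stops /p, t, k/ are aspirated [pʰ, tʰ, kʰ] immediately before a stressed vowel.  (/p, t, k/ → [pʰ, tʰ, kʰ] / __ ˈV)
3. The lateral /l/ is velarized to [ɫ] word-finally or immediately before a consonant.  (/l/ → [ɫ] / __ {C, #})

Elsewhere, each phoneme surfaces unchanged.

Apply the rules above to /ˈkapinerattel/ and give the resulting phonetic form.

[ˈkʰapineɾatteɫ]

/k/ (word-initial) occurs immediately before a stressed vowel → [kʰ] by rule 2.
/a/ — not in any rule's target class → [a].
/p/ (between /a/ and /i/) is in the target of rule 2 but the environment (immediately before a stressed vowel) is not met → [p].
/i/ (between /p/ and /n/) is unaffected → [i].
/n/ (between /i/ and /e/): no rule targets it → [n].
/e/ (between /n/ and /r/) is unaffected → [e].
/r/ (between /e/ and /a/): between two vowels, so rule 1 applies → [ɾ].
/a/ stays [a].
/t/ (between /a/ and /t/) fails the environment for rule 2, so it stays [t].
/t/ (between /t/ and /e/): rule 2 targets it, but not immediately before a stressed vowel → unchanged [t].
/e/ (between /t/ and /l/) is unaffected → [e].
/l/ (word-final) occurs word-finally or immediately before a consonant → [ɫ] by rule 3.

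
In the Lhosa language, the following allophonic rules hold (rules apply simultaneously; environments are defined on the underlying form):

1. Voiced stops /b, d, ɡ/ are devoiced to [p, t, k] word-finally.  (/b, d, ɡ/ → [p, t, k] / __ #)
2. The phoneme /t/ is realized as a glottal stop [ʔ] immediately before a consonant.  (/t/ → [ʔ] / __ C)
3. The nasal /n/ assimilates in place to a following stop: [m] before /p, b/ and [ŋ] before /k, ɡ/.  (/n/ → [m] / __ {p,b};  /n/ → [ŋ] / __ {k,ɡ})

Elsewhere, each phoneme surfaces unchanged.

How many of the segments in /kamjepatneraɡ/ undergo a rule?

Segments that undergo a rule: /t/ → [ʔ] (rule 2); /ɡ/ → [k] (rule 1).
All other segments surface unchanged.

2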